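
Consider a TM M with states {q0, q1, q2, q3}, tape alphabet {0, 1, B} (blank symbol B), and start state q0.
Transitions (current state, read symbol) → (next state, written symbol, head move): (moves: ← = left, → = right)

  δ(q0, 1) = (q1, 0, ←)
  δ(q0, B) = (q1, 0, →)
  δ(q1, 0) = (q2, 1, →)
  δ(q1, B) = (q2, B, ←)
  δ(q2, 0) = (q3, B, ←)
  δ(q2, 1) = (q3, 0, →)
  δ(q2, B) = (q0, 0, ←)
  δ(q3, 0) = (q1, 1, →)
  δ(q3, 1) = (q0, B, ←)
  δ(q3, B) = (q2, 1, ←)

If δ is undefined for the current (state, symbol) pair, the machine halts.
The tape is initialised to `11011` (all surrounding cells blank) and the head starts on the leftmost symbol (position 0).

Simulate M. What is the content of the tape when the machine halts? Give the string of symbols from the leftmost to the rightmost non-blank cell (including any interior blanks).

state=q0 head=0 tape=BBBBBBB[1]1011   (q0,1)→(q1,0,←)
state=q1 head=-1 tape=BBBBBB[B]01011   (q1,B)→(q2,B,←)
state=q2 head=-2 tape=BBBBB[B]B01011   (q2,B)→(q0,0,←)
state=q0 head=-3 tape=BBBB[B]0B01011   (q0,B)→(q1,0,→)
state=q1 head=-2 tape=BBBB0[0]B01011   (q1,0)→(q2,1,→)
state=q2 head=-1 tape=BBBB01[B]01011   (q2,B)→(q0,0,←)
state=q0 head=-2 tape=BBBB0[1]001011   (q0,1)→(q1,0,←)
state=q1 head=-3 tape=BBBB[0]0001011   (q1,0)→(q2,1,→)
state=q2 head=-2 tape=BBBB1[0]001011   (q2,0)→(q3,B,←)
state=q3 head=-3 tape=BBBB[1]B001011   (q3,1)→(q0,B,←)
state=q0 head=-4 tape=BBB[B]BB001011   (q0,B)→(q1,0,→)
state=q1 head=-3 tape=BBB0[B]B001011   (q1,B)→(q2,B,←)
state=q2 head=-4 tape=BBB[0]BB001011   (q2,0)→(q3,B,←)
state=q3 head=-5 tape=BB[B]BBB001011   (q3,B)→(q2,1,←)
state=q2 head=-6 tape=B[B]1BBB001011   (q2,B)→(q0,0,←)
state=q0 head=-7 tape=[B]01BBB001011   (q0,B)→(q1,0,→)
state=q1 head=-6 tape=0[0]1BBB001011   (q1,0)→(q2,1,→)
state=q2 head=-5 tape=01[1]BBB001011   (q2,1)→(q3,0,→)
state=q3 head=-4 tape=010[B]BB001011   (q3,B)→(q2,1,←)
state=q2 head=-5 tape=01[0]1BB001011   (q2,0)→(q3,B,←)
state=q3 head=-6 tape=0[1]B1BB001011   (q3,1)→(q0,B,←)
state=q0 head=-7 tape=[0]BB1BB001011
The non-blank tape span at halt is 0BB1BB001011.

0BB1BB001011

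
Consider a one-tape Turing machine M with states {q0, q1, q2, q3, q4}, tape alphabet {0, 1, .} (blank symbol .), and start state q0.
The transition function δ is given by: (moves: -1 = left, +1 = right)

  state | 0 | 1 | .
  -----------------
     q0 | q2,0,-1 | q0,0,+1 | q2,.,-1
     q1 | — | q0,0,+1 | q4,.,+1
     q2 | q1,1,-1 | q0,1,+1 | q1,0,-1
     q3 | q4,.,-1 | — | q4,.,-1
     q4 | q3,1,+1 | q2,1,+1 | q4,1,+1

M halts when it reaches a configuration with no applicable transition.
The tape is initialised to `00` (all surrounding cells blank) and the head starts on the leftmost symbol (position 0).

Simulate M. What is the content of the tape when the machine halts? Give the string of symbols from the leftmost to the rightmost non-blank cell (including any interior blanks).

010

q0 | ..[0]0   read 0 → write 0, move -1, go to q2
q2 | .[.]00   read . → write 0, move -1, go to q1
q1 | [.]000   read . → write ., move +1, go to q4
q4 | .[0]00   read 0 → write 1, move +1, go to q3
q3 | .1[0]0   read 0 → write ., move -1, go to q4
q4 | .[1].0   read 1 → write 1, move +1, go to q2
q2 | .1[.]0   read . → write 0, move -1, go to q1
q1 | .[1]00   read 1 → write 0, move +1, go to q0
q0 | .0[0]0   read 0 → write 0, move -1, go to q2
q2 | .[0]00   read 0 → write 1, move -1, go to q1
q1 | [.]100   read . → write ., move +1, go to q4
q4 | .[1]00   read 1 → write 1, move +1, go to q2
q2 | .1[0]0   read 0 → write 1, move -1, go to q1
q1 | .[1]10   read 1 → write 0, move +1, go to q0
q0 | .0[1]0   read 1 → write 0, move +1, go to q0
q0 | .00[0]   read 0 → write 0, move -1, go to q2
q2 | .0[0]0   read 0 → write 1, move -1, go to q1
q1 | .[0]10
The non-blank tape span at halt is 010.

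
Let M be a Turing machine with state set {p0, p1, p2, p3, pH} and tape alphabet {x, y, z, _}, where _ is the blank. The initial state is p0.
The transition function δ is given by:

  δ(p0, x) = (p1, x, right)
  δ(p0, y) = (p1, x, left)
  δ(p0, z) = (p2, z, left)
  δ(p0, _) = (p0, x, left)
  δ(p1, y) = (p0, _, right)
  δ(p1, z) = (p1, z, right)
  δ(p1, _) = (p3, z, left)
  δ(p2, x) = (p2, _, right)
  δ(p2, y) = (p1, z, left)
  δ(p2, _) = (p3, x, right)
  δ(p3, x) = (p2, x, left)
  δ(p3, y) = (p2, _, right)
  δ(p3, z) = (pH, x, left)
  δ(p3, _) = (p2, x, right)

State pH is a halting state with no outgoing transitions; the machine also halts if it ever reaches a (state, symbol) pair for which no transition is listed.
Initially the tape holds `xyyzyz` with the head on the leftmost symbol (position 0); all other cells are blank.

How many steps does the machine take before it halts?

p0 | _[x]yyzyz   read x → write x, move right, go to p1
p1 | _x[y]yzyz   read y → write _, move right, go to p0
p0 | _x_[y]zyz   read y → write x, move left, go to p1
p1 | _x[_]xzyz   read _ → write z, move left, go to p3
p3 | _[x]zxzyz   read x → write x, move left, go to p2
p2 | [_]xzxzyz   read _ → write x, move right, go to p3
p3 | x[x]zxzyz   read x → write x, move left, go to p2
p2 | [x]xzxzyz   read x → write _, move right, go to p2
p2 | _[x]zxzyz   read x → write _, move right, go to p2
p2 | __[z]xzyz
M halts after 9 transitions.

9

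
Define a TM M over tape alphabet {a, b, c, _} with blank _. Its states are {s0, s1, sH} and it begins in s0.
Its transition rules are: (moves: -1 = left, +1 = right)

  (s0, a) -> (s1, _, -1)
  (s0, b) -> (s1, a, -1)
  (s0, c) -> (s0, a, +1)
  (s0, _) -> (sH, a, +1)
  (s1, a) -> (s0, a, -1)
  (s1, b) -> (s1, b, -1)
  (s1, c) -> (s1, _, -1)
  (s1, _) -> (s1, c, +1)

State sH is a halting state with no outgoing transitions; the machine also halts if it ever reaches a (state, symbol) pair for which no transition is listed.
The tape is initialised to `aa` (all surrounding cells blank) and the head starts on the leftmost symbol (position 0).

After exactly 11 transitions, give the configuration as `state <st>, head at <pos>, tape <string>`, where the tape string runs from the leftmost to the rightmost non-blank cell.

state sH, head at -1, tape aa

s0 | __[a]a   read a → write _, move -1, go to s1
s1 | _[_]_a   read _ → write c, move +1, go to s1
s1 | _c[_]a   read _ → write c, move +1, go to s1
s1 | _cc[a]   read a → write a, move -1, go to s0
s0 | _c[c]a   read c → write a, move +1, go to s0
s0 | _ca[a]   read a → write _, move -1, go to s1
s1 | _c[a]_   read a → write a, move -1, go to s0
s0 | _[c]a_   read c → write a, move +1, go to s0
s0 | _a[a]_   read a → write _, move -1, go to s1
s1 | _[a]__   read a → write a, move -1, go to s0
s0 | [_]a__   read _ → write a, move +1, go to sH
sH | a[a]__
After 11 steps: state sH, head at -1, tape aa.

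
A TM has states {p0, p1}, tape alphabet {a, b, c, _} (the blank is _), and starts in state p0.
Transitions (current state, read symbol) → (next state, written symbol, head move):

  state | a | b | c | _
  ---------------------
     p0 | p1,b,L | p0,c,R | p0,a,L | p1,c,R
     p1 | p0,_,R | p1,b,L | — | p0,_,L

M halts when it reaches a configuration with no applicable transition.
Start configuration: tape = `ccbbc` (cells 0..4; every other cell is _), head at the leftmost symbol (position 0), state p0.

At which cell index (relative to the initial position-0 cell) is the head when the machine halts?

state=p0 head=0 tape=___[c]cbbc   (p0,c)→(p0,a,L)
state=p0 head=-1 tape=__[_]acbbc   (p0,_)→(p1,c,R)
state=p1 head=0 tape=__c[a]cbbc   (p1,a)→(p0,_,R)
state=p0 head=1 tape=__c_[c]bbc   (p0,c)→(p0,a,L)
state=p0 head=0 tape=__c[_]abbc   (p0,_)→(p1,c,R)
state=p1 head=1 tape=__cc[a]bbc   (p1,a)→(p0,_,R)
state=p0 head=2 tape=__cc_[b]bc   (p0,b)→(p0,c,R)
state=p0 head=3 tape=__cc_c[b]c   (p0,b)→(p0,c,R)
state=p0 head=4 tape=__cc_cc[c]   (p0,c)→(p0,a,L)
state=p0 head=3 tape=__cc_c[c]a   (p0,c)→(p0,a,L)
state=p0 head=2 tape=__cc_[c]aa   (p0,c)→(p0,a,L)
state=p0 head=1 tape=__cc[_]aaa   (p0,_)→(p1,c,R)
state=p1 head=2 tape=__ccc[a]aa   (p1,a)→(p0,_,R)
state=p0 head=3 tape=__ccc_[a]a   (p0,a)→(p1,b,L)
state=p1 head=2 tape=__ccc[_]ba   (p1,_)→(p0,_,L)
state=p0 head=1 tape=__cc[c]_ba   (p0,c)→(p0,a,L)
state=p0 head=0 tape=__c[c]a_ba   (p0,c)→(p0,a,L)
state=p0 head=-1 tape=__[c]aa_ba   (p0,c)→(p0,a,L)
state=p0 head=-2 tape=_[_]aaa_ba   (p0,_)→(p1,c,R)
state=p1 head=-1 tape=_c[a]aa_ba   (p1,a)→(p0,_,R)
state=p0 head=0 tape=_c_[a]a_ba   (p0,a)→(p1,b,L)
state=p1 head=-1 tape=_c[_]ba_ba   (p1,_)→(p0,_,L)
state=p0 head=-2 tape=_[c]_ba_ba   (p0,c)→(p0,a,L)
state=p0 head=-3 tape=[_]a_ba_ba   (p0,_)→(p1,c,R)
state=p1 head=-2 tape=c[a]_ba_ba   (p1,a)→(p0,_,R)
state=p0 head=-1 tape=c_[_]ba_ba   (p0,_)→(p1,c,R)
state=p1 head=0 tape=c_c[b]a_ba   (p1,b)→(p1,b,L)
state=p1 head=-1 tape=c_[c]ba_ba
At halt the head is at cell -1.

-1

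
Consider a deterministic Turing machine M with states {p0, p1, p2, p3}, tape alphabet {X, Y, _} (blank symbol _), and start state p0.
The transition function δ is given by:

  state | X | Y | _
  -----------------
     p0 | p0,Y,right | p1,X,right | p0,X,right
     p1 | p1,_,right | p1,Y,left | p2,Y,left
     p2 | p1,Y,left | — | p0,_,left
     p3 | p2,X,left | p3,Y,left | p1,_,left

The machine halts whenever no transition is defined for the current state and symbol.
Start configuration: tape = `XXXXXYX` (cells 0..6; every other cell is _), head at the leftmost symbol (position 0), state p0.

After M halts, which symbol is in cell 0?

Y

state=p0 head=0 tape=[X]XXXXYX__   (p0,X)→(p0,Y,right)
state=p0 head=1 tape=Y[X]XXXYX__   (p0,X)→(p0,Y,right)
state=p0 head=2 tape=YY[X]XXYX__   (p0,X)→(p0,Y,right)
state=p0 head=3 tape=YYY[X]XYX__   (p0,X)→(p0,Y,right)
state=p0 head=4 tape=YYYY[X]YX__   (p0,X)→(p0,Y,right)
state=p0 head=5 tape=YYYYY[Y]X__   (p0,Y)→(p1,X,right)
state=p1 head=6 tape=YYYYYX[X]__   (p1,X)→(p1,_,right)
state=p1 head=7 tape=YYYYYX_[_]_   (p1,_)→(p2,Y,left)
state=p2 head=6 tape=YYYYYX[_]Y_   (p2,_)→(p0,_,left)
state=p0 head=5 tape=YYYYY[X]_Y_   (p0,X)→(p0,Y,right)
state=p0 head=6 tape=YYYYYY[_]Y_   (p0,_)→(p0,X,right)
state=p0 head=7 tape=YYYYYYX[Y]_   (p0,Y)→(p1,X,right)
state=p1 head=8 tape=YYYYYYXX[_]   (p1,_)→(p2,Y,left)
state=p2 head=7 tape=YYYYYYX[X]Y   (p2,X)→(p1,Y,left)
state=p1 head=6 tape=YYYYYY[X]YY   (p1,X)→(p1,_,right)
state=p1 head=7 tape=YYYYYY_[Y]Y   (p1,Y)→(p1,Y,left)
state=p1 head=6 tape=YYYYYY[_]YY   (p1,_)→(p2,Y,left)
state=p2 head=5 tape=YYYYY[Y]YYY
Cell 0 holds Y when M halts.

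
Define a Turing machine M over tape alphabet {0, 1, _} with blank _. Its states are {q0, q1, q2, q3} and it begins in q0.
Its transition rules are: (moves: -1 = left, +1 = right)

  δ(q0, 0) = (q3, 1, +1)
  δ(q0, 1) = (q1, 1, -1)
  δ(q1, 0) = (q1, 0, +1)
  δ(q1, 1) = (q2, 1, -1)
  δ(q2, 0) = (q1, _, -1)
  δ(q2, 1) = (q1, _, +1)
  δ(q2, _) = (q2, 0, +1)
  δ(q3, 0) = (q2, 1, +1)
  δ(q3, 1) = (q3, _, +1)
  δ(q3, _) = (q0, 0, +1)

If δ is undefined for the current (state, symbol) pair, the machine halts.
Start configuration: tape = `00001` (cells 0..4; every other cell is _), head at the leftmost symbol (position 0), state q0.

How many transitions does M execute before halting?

state=q0 head=0 tape=[0]0001   (q0,0)→(q3,1,+1)
state=q3 head=1 tape=1[0]001   (q3,0)→(q2,1,+1)
state=q2 head=2 tape=11[0]01   (q2,0)→(q1,_,-1)
state=q1 head=1 tape=1[1]_01   (q1,1)→(q2,1,-1)
state=q2 head=0 tape=[1]1_01   (q2,1)→(q1,_,+1)
state=q1 head=1 tape=_[1]_01   (q1,1)→(q2,1,-1)
state=q2 head=0 tape=[_]1_01   (q2,_)→(q2,0,+1)
state=q2 head=1 tape=0[1]_01   (q2,1)→(q1,_,+1)
state=q1 head=2 tape=0_[_]01
M halts after 8 transitions.

8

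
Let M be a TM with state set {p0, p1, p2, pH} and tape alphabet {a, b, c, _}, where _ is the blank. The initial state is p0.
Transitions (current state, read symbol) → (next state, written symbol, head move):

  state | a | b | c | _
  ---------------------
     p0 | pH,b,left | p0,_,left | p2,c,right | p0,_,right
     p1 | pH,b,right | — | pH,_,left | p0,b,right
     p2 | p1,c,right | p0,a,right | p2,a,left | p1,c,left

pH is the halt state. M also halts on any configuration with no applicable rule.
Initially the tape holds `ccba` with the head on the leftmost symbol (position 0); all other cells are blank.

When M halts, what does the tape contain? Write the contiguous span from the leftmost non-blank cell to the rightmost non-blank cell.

bccbba

p0 | __[c]cba   read c → write c, move right, go to p2
p2 | __c[c]ba   read c → write a, move left, go to p2
p2 | __[c]aba   read c → write a, move left, go to p2
p2 | _[_]aaba   read _ → write c, move left, go to p1
p1 | [_]caaba   read _ → write b, move right, go to p0
p0 | b[c]aaba   read c → write c, move right, go to p2
p2 | bc[a]aba   read a → write c, move right, go to p1
p1 | bcc[a]ba   read a → write b, move right, go to pH
pH | bccb[b]a
The non-blank tape span at halt is bccbba.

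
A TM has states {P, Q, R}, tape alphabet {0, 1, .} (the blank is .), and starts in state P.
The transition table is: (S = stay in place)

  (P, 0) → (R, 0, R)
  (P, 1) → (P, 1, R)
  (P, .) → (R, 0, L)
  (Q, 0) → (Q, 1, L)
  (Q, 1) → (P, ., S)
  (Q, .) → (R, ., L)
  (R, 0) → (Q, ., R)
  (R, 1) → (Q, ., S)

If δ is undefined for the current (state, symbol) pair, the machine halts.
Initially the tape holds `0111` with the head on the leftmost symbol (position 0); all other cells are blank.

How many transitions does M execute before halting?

state=P head=0 tape=[0]111   (P,0)→(R,0,R)
state=R head=1 tape=0[1]11   (R,1)→(Q,.,S)
state=Q head=1 tape=0[.]11   (Q,.)→(R,.,L)
state=R head=0 tape=[0].11   (R,0)→(Q,.,R)
state=Q head=1 tape=.[.]11   (Q,.)→(R,.,L)
state=R head=0 tape=[.].11
M halts after 5 transitions.

5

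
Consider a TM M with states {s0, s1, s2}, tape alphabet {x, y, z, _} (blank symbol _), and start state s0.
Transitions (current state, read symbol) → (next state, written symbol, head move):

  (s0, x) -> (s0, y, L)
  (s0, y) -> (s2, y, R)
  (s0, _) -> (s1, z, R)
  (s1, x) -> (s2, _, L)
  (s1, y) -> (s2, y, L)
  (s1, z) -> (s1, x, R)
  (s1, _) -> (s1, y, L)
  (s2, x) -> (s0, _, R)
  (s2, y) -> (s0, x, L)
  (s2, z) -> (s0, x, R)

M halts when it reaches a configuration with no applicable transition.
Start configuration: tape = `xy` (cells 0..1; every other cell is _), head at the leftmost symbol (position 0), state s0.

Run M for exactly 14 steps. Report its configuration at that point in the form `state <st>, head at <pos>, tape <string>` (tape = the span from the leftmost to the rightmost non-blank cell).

state s2, head at 4, tape xy__y

s0 | _[x]y___   read x → write y, move L, go to s0
s0 | [_]yy___   read _ → write z, move R, go to s1
s1 | z[y]y___   read y → write y, move L, go to s2
s2 | [z]yy___   read z → write x, move R, go to s0
s0 | x[y]y___   read y → write y, move R, go to s2
s2 | xy[y]___   read y → write x, move L, go to s0
s0 | x[y]x___   read y → write y, move R, go to s2
s2 | xy[x]___   read x → write _, move R, go to s0
s0 | xy_[_]__   read _ → write z, move R, go to s1
s1 | xy_z[_]_   read _ → write y, move L, go to s1
s1 | xy_[z]y_   read z → write x, move R, go to s1
s1 | xy_x[y]_   read y → write y, move L, go to s2
s2 | xy_[x]y_   read x → write _, move R, go to s0
s0 | xy__[y]_   read y → write y, move R, go to s2
s2 | xy__y[_]
After 14 steps: state s2, head at 4, tape xy__y.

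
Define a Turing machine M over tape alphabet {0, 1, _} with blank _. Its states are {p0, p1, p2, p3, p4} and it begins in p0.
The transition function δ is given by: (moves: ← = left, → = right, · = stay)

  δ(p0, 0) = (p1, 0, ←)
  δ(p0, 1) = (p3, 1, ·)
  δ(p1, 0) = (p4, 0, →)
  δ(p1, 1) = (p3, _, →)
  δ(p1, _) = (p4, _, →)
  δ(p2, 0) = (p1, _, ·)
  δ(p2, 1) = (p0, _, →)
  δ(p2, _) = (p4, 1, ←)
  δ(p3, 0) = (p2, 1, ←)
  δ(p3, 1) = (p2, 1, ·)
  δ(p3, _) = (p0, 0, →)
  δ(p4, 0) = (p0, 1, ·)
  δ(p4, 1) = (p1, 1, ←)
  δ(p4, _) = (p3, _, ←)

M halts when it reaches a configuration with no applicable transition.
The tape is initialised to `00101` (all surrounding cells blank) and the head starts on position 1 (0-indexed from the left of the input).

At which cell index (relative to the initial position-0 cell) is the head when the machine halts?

p0 | 0[0]101_   read 0 → write 0, move ←, go to p1
p1 | [0]0101_   read 0 → write 0, move →, go to p4
p4 | 0[0]101_   read 0 → write 1, move ·, go to p0
p0 | 0[1]101_   read 1 → write 1, move ·, go to p3
p3 | 0[1]101_   read 1 → write 1, move ·, go to p2
p2 | 0[1]101_   read 1 → write _, move →, go to p0
p0 | 0_[1]01_   read 1 → write 1, move ·, go to p3
p3 | 0_[1]01_   read 1 → write 1, move ·, go to p2
p2 | 0_[1]01_   read 1 → write _, move →, go to p0
p0 | 0__[0]1_   read 0 → write 0, move ←, go to p1
p1 | 0_[_]01_   read _ → write _, move →, go to p4
p4 | 0__[0]1_   read 0 → write 1, move ·, go to p0
p0 | 0__[1]1_   read 1 → write 1, move ·, go to p3
p3 | 0__[1]1_   read 1 → write 1, move ·, go to p2
p2 | 0__[1]1_   read 1 → write _, move →, go to p0
p0 | 0___[1]_   read 1 → write 1, move ·, go to p3
p3 | 0___[1]_   read 1 → write 1, move ·, go to p2
p2 | 0___[1]_   read 1 → write _, move →, go to p0
p0 | 0____[_]
At halt the head is at cell 5.

5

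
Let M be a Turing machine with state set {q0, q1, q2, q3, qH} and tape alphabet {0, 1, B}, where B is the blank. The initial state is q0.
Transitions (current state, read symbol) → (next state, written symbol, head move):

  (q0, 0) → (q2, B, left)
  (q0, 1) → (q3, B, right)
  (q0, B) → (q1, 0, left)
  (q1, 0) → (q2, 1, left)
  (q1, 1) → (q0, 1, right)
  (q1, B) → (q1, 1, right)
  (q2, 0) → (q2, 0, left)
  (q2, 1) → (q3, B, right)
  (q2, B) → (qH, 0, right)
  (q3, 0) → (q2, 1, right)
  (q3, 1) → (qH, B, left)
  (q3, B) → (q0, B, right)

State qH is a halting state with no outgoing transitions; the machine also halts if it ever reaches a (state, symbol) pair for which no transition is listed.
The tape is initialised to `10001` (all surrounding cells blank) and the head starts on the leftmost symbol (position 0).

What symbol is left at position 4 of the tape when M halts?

B

q0 | [1]0001BB   read 1 → write B, move right, go to q3
q3 | B[0]001BB   read 0 → write 1, move right, go to q2
q2 | B1[0]01BB   read 0 → write 0, move left, go to q2
q2 | B[1]001BB   read 1 → write B, move right, go to q3
q3 | BB[0]01BB   read 0 → write 1, move right, go to q2
q2 | BB1[0]1BB   read 0 → write 0, move left, go to q2
q2 | BB[1]01BB   read 1 → write B, move right, go to q3
q3 | BBB[0]1BB   read 0 → write 1, move right, go to q2
q2 | BBB1[1]BB   read 1 → write B, move right, go to q3
q3 | BBB1B[B]B   read B → write B, move right, go to q0
q0 | BBB1BB[B]   read B → write 0, move left, go to q1
q1 | BBB1B[B]0   read B → write 1, move right, go to q1
q1 | BBB1B1[0]   read 0 → write 1, move left, go to q2
q2 | BBB1B[1]1   read 1 → write B, move right, go to q3
q3 | BBB1BB[1]   read 1 → write B, move left, go to qH
qH | BBB1B[B]B
Cell 4 holds B when M halts.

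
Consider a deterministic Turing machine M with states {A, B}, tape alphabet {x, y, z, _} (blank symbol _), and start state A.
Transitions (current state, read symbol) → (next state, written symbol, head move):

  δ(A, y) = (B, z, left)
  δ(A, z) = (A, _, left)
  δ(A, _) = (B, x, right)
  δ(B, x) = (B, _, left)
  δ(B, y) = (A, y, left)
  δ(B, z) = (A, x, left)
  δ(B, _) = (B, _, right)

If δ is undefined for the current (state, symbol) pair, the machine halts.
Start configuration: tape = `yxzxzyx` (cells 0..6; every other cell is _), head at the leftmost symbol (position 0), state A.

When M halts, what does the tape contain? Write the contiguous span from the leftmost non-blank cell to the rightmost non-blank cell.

xyx

A | __[y]xzxzyx   read y → write z, move left, go to B
B | _[_]zxzxzyx   read _ → write _, move right, go to B
B | __[z]xzxzyx   read z → write x, move left, go to A
A | _[_]xxzxzyx   read _ → write x, move right, go to B
B | _x[x]xzxzyx   read x → write _, move left, go to B
B | _[x]_xzxzyx   read x → write _, move left, go to B
B | [_]__xzxzyx   read _ → write _, move right, go to B
B | _[_]_xzxzyx   read _ → write _, move right, go to B
B | __[_]xzxzyx   read _ → write _, move right, go to B
B | ___[x]zxzyx   read x → write _, move left, go to B
B | __[_]_zxzyx   read _ → write _, move right, go to B
B | ___[_]zxzyx   read _ → write _, move right, go to B
B | ____[z]xzyx   read z → write x, move left, go to A
A | ___[_]xxzyx   read _ → write x, move right, go to B
B | ___x[x]xzyx   read x → write _, move left, go to B
B | ___[x]_xzyx   read x → write _, move left, go to B
B | __[_]__xzyx   read _ → write _, move right, go to B
B | ___[_]_xzyx   read _ → write _, move right, go to B
B | ____[_]xzyx   read _ → write _, move right, go to B
B | _____[x]zyx   read x → write _, move left, go to B
B | ____[_]_zyx   read _ → write _, move right, go to B
B | _____[_]zyx   read _ → write _, move right, go to B
B | ______[z]yx   read z → write x, move left, go to A
A | _____[_]xyx   read _ → write x, move right, go to B
B | _____x[x]yx   read x → write _, move left, go to B
B | _____[x]_yx   read x → write _, move left, go to B
B | ____[_]__yx   read _ → write _, move right, go to B
B | _____[_]_yx   read _ → write _, move right, go to B
B | ______[_]yx   read _ → write _, move right, go to B
B | _______[y]x   read y → write y, move left, go to A
A | ______[_]yx   read _ → write x, move right, go to B
B | ______x[y]x   read y → write y, move left, go to A
A | ______[x]yx
The non-blank tape span at halt is xyx.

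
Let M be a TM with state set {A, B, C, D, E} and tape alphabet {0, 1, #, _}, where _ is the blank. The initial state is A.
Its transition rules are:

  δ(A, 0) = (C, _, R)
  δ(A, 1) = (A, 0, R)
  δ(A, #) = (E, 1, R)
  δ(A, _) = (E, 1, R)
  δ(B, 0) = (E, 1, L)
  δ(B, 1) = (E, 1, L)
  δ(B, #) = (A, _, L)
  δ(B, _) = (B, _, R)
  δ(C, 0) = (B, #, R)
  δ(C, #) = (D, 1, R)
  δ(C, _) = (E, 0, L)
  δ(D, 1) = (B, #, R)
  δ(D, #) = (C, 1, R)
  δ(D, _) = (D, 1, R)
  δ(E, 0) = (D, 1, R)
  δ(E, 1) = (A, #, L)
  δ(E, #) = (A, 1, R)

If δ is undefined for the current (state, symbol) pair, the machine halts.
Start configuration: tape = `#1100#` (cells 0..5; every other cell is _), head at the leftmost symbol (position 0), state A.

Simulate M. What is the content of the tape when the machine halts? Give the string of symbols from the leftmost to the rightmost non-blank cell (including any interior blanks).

00110#

state=A head=0 tape=[#]1100#   (A,#)→(E,1,R)
state=E head=1 tape=1[1]100#   (E,1)→(A,#,L)
state=A head=0 tape=[1]#100#   (A,1)→(A,0,R)
state=A head=1 tape=0[#]100#   (A,#)→(E,1,R)
state=E head=2 tape=01[1]00#   (E,1)→(A,#,L)
state=A head=1 tape=0[1]#00#   (A,1)→(A,0,R)
state=A head=2 tape=00[#]00#   (A,#)→(E,1,R)
state=E head=3 tape=001[0]0#   (E,0)→(D,1,R)
state=D head=4 tape=0011[0]#
The non-blank tape span at halt is 00110#.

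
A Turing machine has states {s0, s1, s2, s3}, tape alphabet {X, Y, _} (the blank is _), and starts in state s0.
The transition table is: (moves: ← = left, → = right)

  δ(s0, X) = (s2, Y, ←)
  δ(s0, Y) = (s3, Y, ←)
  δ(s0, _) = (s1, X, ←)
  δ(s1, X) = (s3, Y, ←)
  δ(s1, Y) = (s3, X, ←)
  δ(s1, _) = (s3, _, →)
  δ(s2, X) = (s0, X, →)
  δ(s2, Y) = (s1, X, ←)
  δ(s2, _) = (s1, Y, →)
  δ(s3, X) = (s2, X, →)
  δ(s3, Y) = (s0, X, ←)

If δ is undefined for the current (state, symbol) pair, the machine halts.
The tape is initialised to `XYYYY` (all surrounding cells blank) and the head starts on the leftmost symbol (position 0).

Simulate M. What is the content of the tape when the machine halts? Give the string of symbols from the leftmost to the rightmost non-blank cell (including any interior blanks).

YXXYYYY

state=s0 head=0 tape=___[X]YYYY   (s0,X)→(s2,Y,←)
state=s2 head=-1 tape=__[_]YYYYY   (s2,_)→(s1,Y,→)
state=s1 head=0 tape=__Y[Y]YYYY   (s1,Y)→(s3,X,←)
state=s3 head=-1 tape=__[Y]XYYYY   (s3,Y)→(s0,X,←)
state=s0 head=-2 tape=_[_]XXYYYY   (s0,_)→(s1,X,←)
state=s1 head=-3 tape=[_]XXXYYYY   (s1,_)→(s3,_,→)
state=s3 head=-2 tape=_[X]XXYYYY   (s3,X)→(s2,X,→)
state=s2 head=-1 tape=_X[X]XYYYY   (s2,X)→(s0,X,→)
state=s0 head=0 tape=_XX[X]YYYY   (s0,X)→(s2,Y,←)
state=s2 head=-1 tape=_X[X]YYYYY   (s2,X)→(s0,X,→)
state=s0 head=0 tape=_XX[Y]YYYY   (s0,Y)→(s3,Y,←)
state=s3 head=-1 tape=_X[X]YYYYY   (s3,X)→(s2,X,→)
state=s2 head=0 tape=_XX[Y]YYYY   (s2,Y)→(s1,X,←)
state=s1 head=-1 tape=_X[X]XYYYY   (s1,X)→(s3,Y,←)
state=s3 head=-2 tape=_[X]YXYYYY   (s3,X)→(s2,X,→)
state=s2 head=-1 tape=_X[Y]XYYYY   (s2,Y)→(s1,X,←)
state=s1 head=-2 tape=_[X]XXYYYY   (s1,X)→(s3,Y,←)
state=s3 head=-3 tape=[_]YXXYYYY
The non-blank tape span at halt is YXXYYYY.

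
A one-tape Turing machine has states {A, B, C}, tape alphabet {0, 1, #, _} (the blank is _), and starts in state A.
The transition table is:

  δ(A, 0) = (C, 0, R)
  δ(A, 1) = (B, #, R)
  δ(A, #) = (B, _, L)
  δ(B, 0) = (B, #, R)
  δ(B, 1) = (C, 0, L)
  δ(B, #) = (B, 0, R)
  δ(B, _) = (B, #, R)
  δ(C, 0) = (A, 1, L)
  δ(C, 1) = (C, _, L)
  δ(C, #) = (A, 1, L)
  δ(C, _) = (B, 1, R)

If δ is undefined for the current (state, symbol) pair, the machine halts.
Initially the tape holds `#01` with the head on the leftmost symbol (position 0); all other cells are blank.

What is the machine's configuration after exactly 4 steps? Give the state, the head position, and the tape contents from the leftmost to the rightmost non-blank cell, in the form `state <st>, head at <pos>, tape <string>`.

state=A head=0 tape=_[#]01   (A,#)→(B,_,L)
state=B head=-1 tape=[_]_01   (B,_)→(B,#,R)
state=B head=0 tape=#[_]01   (B,_)→(B,#,R)
state=B head=1 tape=##[0]1   (B,0)→(B,#,R)
state=B head=2 tape=###[1]
After 4 steps: state B, head at 2, tape ###1.

state B, head at 2, tape ###1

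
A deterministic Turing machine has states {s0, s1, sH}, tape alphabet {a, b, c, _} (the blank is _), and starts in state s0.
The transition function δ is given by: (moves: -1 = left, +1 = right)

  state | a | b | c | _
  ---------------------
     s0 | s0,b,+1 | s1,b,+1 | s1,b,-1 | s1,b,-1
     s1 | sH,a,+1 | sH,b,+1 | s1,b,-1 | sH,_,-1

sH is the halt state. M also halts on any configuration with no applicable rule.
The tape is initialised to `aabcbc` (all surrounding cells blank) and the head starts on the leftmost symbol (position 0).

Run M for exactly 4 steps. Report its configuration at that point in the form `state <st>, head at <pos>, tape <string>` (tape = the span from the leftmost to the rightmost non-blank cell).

state s1, head at 2, tape bbbbbc

state=s0 head=0 tape=[a]abcbc   (s0,a)→(s0,b,+1)
state=s0 head=1 tape=b[a]bcbc   (s0,a)→(s0,b,+1)
state=s0 head=2 tape=bb[b]cbc   (s0,b)→(s1,b,+1)
state=s1 head=3 tape=bbb[c]bc   (s1,c)→(s1,b,-1)
state=s1 head=2 tape=bb[b]bbc
After 4 steps: state s1, head at 2, tape bbbbbc.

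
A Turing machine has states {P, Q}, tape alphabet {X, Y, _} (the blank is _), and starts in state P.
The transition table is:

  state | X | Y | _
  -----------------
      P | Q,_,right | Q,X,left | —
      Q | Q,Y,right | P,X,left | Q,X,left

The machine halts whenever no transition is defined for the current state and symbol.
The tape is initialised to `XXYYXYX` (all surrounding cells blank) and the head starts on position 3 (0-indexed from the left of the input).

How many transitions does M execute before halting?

26

state=P head=3 tape=_XXY[Y]XYX_   (P,Y)→(Q,X,left)
state=Q head=2 tape=_XX[Y]XXYX_   (Q,Y)→(P,X,left)
state=P head=1 tape=_X[X]XXXYX_   (P,X)→(Q,_,right)
state=Q head=2 tape=_X_[X]XXYX_   (Q,X)→(Q,Y,right)
state=Q head=3 tape=_X_Y[X]XYX_   (Q,X)→(Q,Y,right)
state=Q head=4 tape=_X_YY[X]YX_   (Q,X)→(Q,Y,right)
state=Q head=5 tape=_X_YYY[Y]X_   (Q,Y)→(P,X,left)
state=P head=4 tape=_X_YY[Y]XX_   (P,Y)→(Q,X,left)
state=Q head=3 tape=_X_Y[Y]XXX_   (Q,Y)→(P,X,left)
state=P head=2 tape=_X_[Y]XXXX_   (P,Y)→(Q,X,left)
state=Q head=1 tape=_X[_]XXXXX_   (Q,_)→(Q,X,left)
state=Q head=0 tape=_[X]XXXXXX_   (Q,X)→(Q,Y,right)
state=Q head=1 tape=_Y[X]XXXXX_   (Q,X)→(Q,Y,right)
state=Q head=2 tape=_YY[X]XXXX_   (Q,X)→(Q,Y,right)
state=Q head=3 tape=_YYY[X]XXX_   (Q,X)→(Q,Y,right)
state=Q head=4 tape=_YYYY[X]XX_   (Q,X)→(Q,Y,right)
state=Q head=5 tape=_YYYYY[X]X_   (Q,X)→(Q,Y,right)
state=Q head=6 tape=_YYYYYY[X]_   (Q,X)→(Q,Y,right)
state=Q head=7 tape=_YYYYYYY[_]   (Q,_)→(Q,X,left)
state=Q head=6 tape=_YYYYYY[Y]X   (Q,Y)→(P,X,left)
state=P head=5 tape=_YYYYY[Y]XX   (P,Y)→(Q,X,left)
state=Q head=4 tape=_YYYY[Y]XXX   (Q,Y)→(P,X,left)
state=P head=3 tape=_YYY[Y]XXXX   (P,Y)→(Q,X,left)
state=Q head=2 tape=_YY[Y]XXXXX   (Q,Y)→(P,X,left)
state=P head=1 tape=_Y[Y]XXXXXX   (P,Y)→(Q,X,left)
state=Q head=0 tape=_[Y]XXXXXXX   (Q,Y)→(P,X,left)
state=P head=-1 tape=[_]XXXXXXXX
M halts after 26 transitions.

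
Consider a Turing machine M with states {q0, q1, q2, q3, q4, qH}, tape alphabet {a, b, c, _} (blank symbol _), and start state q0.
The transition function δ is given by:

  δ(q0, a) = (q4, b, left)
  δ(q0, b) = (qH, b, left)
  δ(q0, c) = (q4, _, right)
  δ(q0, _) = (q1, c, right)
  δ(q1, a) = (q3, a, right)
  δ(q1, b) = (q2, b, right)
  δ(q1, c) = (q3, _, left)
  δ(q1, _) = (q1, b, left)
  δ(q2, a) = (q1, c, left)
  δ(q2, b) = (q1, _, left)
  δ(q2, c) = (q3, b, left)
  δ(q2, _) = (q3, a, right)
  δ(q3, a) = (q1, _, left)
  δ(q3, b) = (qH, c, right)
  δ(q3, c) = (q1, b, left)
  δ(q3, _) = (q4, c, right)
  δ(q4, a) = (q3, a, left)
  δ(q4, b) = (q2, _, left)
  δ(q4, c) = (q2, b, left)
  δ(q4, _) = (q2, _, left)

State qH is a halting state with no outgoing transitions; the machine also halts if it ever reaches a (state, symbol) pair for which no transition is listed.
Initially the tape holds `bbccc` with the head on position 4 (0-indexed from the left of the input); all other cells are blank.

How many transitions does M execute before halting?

20

q0 | bbcc[c]__   read c → write _, move right, go to q4
q4 | bbcc_[_]_   read _ → write _, move left, go to q2
q2 | bbcc[_]__   read _ → write a, move right, go to q3
q3 | bbcca[_]_   read _ → write c, move right, go to q4
q4 | bbccac[_]   read _ → write _, move left, go to q2
q2 | bbcca[c]_   read c → write b, move left, go to q3
q3 | bbcc[a]b_   read a → write _, move left, go to q1
q1 | bbc[c]_b_   read c → write _, move left, go to q3
q3 | bb[c]__b_   read c → write b, move left, go to q1
q1 | b[b]b__b_   read b → write b, move right, go to q2
q2 | bb[b]__b_   read b → write _, move left, go to q1
q1 | b[b]___b_   read b → write b, move right, go to q2
q2 | bb[_]__b_   read _ → write a, move right, go to q3
q3 | bba[_]_b_   read _ → write c, move right, go to q4
q4 | bbac[_]b_   read _ → write _, move left, go to q2
q2 | bba[c]_b_   read c → write b, move left, go to q3
q3 | bb[a]b_b_   read a → write _, move left, go to q1
q1 | b[b]_b_b_   read b → write b, move right, go to q2
q2 | bb[_]b_b_   read _ → write a, move right, go to q3
q3 | bba[b]_b_   read b → write c, move right, go to qH
qH | bbac[_]b_
M halts after 20 transitions.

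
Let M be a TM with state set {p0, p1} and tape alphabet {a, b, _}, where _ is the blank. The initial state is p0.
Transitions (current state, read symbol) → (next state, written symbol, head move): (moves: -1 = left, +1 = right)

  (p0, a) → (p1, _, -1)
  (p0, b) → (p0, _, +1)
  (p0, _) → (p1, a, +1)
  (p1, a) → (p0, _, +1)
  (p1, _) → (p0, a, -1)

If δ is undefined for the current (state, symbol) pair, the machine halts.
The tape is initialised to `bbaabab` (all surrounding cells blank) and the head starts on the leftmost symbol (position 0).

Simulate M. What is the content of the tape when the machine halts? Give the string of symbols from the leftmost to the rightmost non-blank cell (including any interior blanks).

a_aa_ab

p0 | [b]baabab   read b → write _, move +1, go to p0
p0 | _[b]aabab   read b → write _, move +1, go to p0
p0 | __[a]abab   read a → write _, move -1, go to p1
p1 | _[_]_abab   read _ → write a, move -1, go to p0
p0 | [_]a_abab   read _ → write a, move +1, go to p1
p1 | a[a]_abab   read a → write _, move +1, go to p0
p0 | a_[_]abab   read _ → write a, move +1, go to p1
p1 | a_a[a]bab   read a → write _, move +1, go to p0
p0 | a_a_[b]ab   read b → write _, move +1, go to p0
p0 | a_a__[a]b   read a → write _, move -1, go to p1
p1 | a_a_[_]_b   read _ → write a, move -1, go to p0
p0 | a_a[_]a_b   read _ → write a, move +1, go to p1
p1 | a_aa[a]_b   read a → write _, move +1, go to p0
p0 | a_aa_[_]b   read _ → write a, move +1, go to p1
p1 | a_aa_a[b]
The non-blank tape span at halt is a_aa_ab.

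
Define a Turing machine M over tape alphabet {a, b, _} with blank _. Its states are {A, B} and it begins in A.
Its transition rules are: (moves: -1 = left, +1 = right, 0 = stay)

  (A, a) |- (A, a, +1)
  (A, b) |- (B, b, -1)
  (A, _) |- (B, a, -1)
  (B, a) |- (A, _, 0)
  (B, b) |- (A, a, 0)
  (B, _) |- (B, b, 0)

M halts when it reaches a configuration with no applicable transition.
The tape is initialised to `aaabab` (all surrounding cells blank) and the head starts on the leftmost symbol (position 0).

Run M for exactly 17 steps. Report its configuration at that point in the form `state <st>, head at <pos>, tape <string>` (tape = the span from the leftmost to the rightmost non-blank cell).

state=A head=0 tape=_[a]aabab   (A,a)→(A,a,+1)
state=A head=1 tape=_a[a]abab   (A,a)→(A,a,+1)
state=A head=2 tape=_aa[a]bab   (A,a)→(A,a,+1)
state=A head=3 tape=_aaa[b]ab   (A,b)→(B,b,-1)
state=B head=2 tape=_aa[a]bab   (B,a)→(A,_,0)
state=A head=2 tape=_aa[_]bab   (A,_)→(B,a,-1)
state=B head=1 tape=_a[a]abab   (B,a)→(A,_,0)
state=A head=1 tape=_a[_]abab   (A,_)→(B,a,-1)
state=B head=0 tape=_[a]aabab   (B,a)→(A,_,0)
state=A head=0 tape=_[_]aabab   (A,_)→(B,a,-1)
state=B head=-1 tape=[_]aaabab   (B,_)→(B,b,0)
state=B head=-1 tape=[b]aaabab   (B,b)→(A,a,0)
state=A head=-1 tape=[a]aaabab   (A,a)→(A,a,+1)
state=A head=0 tape=a[a]aabab   (A,a)→(A,a,+1)
state=A head=1 tape=aa[a]abab   (A,a)→(A,a,+1)
state=A head=2 tape=aaa[a]bab   (A,a)→(A,a,+1)
state=A head=3 tape=aaaa[b]ab   (A,b)→(B,b,-1)
state=B head=2 tape=aaa[a]bab
After 17 steps: state B, head at 2, tape aaaabab.

state B, head at 2, tape aaaabab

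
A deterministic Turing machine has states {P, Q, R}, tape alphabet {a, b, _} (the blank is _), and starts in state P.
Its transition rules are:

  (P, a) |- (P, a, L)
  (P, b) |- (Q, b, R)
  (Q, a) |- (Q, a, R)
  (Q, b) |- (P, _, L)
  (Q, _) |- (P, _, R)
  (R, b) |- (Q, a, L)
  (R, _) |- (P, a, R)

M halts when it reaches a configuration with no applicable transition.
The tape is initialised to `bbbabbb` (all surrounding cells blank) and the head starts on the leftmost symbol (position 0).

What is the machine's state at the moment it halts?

P

state=P head=0 tape=[b]bbabbb_   (P,b)→(Q,b,R)
state=Q head=1 tape=b[b]babbb_   (Q,b)→(P,_,L)
state=P head=0 tape=[b]_babbb_   (P,b)→(Q,b,R)
state=Q head=1 tape=b[_]babbb_   (Q,_)→(P,_,R)
state=P head=2 tape=b_[b]abbb_   (P,b)→(Q,b,R)
state=Q head=3 tape=b_b[a]bbb_   (Q,a)→(Q,a,R)
state=Q head=4 tape=b_ba[b]bb_   (Q,b)→(P,_,L)
state=P head=3 tape=b_b[a]_bb_   (P,a)→(P,a,L)
state=P head=2 tape=b_[b]a_bb_   (P,b)→(Q,b,R)
state=Q head=3 tape=b_b[a]_bb_   (Q,a)→(Q,a,R)
state=Q head=4 tape=b_ba[_]bb_   (Q,_)→(P,_,R)
state=P head=5 tape=b_ba_[b]b_   (P,b)→(Q,b,R)
state=Q head=6 tape=b_ba_b[b]_   (Q,b)→(P,_,L)
state=P head=5 tape=b_ba_[b]__   (P,b)→(Q,b,R)
state=Q head=6 tape=b_ba_b[_]_   (Q,_)→(P,_,R)
state=P head=7 tape=b_ba_b_[_]
No transition is defined for (P, _); M halts in state P.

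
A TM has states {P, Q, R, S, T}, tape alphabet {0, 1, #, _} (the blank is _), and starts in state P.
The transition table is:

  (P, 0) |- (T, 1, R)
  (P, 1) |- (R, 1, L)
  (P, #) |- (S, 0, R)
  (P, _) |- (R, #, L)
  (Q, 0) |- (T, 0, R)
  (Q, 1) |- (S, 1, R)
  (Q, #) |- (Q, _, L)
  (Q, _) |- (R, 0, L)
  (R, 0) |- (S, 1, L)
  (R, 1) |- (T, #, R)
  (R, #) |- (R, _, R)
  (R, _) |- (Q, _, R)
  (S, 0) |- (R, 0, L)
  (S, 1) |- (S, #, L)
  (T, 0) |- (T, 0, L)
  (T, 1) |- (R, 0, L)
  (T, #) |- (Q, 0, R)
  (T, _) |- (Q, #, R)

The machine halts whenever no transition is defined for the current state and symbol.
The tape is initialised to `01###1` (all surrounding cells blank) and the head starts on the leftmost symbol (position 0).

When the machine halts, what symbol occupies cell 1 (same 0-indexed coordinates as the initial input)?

0

state=P head=0 tape=[0]1###1   (P,0)→(T,1,R)
state=T head=1 tape=1[1]###1   (T,1)→(R,0,L)
state=R head=0 tape=[1]0###1   (R,1)→(T,#,R)
state=T head=1 tape=#[0]###1   (T,0)→(T,0,L)
state=T head=0 tape=[#]0###1   (T,#)→(Q,0,R)
state=Q head=1 tape=0[0]###1   (Q,0)→(T,0,R)
state=T head=2 tape=00[#]##1   (T,#)→(Q,0,R)
state=Q head=3 tape=000[#]#1   (Q,#)→(Q,_,L)
state=Q head=2 tape=00[0]_#1   (Q,0)→(T,0,R)
state=T head=3 tape=000[_]#1   (T,_)→(Q,#,R)
state=Q head=4 tape=000#[#]1   (Q,#)→(Q,_,L)
state=Q head=3 tape=000[#]_1   (Q,#)→(Q,_,L)
state=Q head=2 tape=00[0]__1   (Q,0)→(T,0,R)
state=T head=3 tape=000[_]_1   (T,_)→(Q,#,R)
state=Q head=4 tape=000#[_]1   (Q,_)→(R,0,L)
state=R head=3 tape=000[#]01   (R,#)→(R,_,R)
state=R head=4 tape=000_[0]1   (R,0)→(S,1,L)
state=S head=3 tape=000[_]11
Cell 1 holds 0 when M halts.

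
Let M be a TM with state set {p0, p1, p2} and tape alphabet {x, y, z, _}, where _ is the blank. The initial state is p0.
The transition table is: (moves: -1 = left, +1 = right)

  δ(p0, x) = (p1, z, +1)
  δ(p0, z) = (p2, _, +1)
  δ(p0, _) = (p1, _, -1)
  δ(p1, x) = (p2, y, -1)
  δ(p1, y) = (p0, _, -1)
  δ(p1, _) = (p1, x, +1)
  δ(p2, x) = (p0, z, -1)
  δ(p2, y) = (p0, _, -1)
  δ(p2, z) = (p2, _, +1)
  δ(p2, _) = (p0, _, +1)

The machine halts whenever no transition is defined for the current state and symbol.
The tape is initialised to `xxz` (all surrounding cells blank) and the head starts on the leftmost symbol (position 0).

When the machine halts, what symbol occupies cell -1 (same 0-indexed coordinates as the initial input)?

p0 | _[x]xz   read x → write z, move +1, go to p1
p1 | _z[x]z   read x → write y, move -1, go to p2
p2 | _[z]yz   read z → write _, move +1, go to p2
p2 | __[y]z   read y → write _, move -1, go to p0
p0 | _[_]_z   read _ → write _, move -1, go to p1
p1 | [_]__z   read _ → write x, move +1, go to p1
p1 | x[_]_z   read _ → write x, move +1, go to p1
p1 | xx[_]z   read _ → write x, move +1, go to p1
p1 | xxx[z]
Cell -1 holds x when M halts.

x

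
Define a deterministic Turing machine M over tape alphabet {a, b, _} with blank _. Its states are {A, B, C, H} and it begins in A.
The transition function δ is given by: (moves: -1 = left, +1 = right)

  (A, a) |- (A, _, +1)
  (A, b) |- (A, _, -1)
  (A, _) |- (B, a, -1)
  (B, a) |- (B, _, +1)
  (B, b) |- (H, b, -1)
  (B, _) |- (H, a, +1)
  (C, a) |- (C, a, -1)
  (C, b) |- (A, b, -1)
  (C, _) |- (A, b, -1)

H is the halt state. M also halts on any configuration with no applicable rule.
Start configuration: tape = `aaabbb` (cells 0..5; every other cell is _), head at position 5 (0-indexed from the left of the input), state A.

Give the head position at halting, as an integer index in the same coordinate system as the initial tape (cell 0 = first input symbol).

3

state=A head=5 tape=aaabb[b]   (A,b)→(A,_,-1)
state=A head=4 tape=aaab[b]_   (A,b)→(A,_,-1)
state=A head=3 tape=aaa[b]__   (A,b)→(A,_,-1)
state=A head=2 tape=aa[a]___   (A,a)→(A,_,+1)
state=A head=3 tape=aa_[_]__   (A,_)→(B,a,-1)
state=B head=2 tape=aa[_]a__   (B,_)→(H,a,+1)
state=H head=3 tape=aaa[a]__
At halt the head is at cell 3.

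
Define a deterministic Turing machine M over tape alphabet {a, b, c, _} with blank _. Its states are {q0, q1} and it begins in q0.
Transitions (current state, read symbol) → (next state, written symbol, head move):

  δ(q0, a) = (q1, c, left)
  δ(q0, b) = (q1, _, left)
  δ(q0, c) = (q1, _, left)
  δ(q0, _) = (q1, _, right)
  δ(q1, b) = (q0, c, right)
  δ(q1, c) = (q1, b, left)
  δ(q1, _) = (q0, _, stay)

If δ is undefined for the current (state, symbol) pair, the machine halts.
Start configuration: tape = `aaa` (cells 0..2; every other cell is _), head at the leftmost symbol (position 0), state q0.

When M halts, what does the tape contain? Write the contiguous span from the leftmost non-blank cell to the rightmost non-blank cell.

c_a

state=q0 head=0 tape=_[a]aa   (q0,a)→(q1,c,left)
state=q1 head=-1 tape=[_]caa   (q1,_)→(q0,_,stay)
state=q0 head=-1 tape=[_]caa   (q0,_)→(q1,_,right)
state=q1 head=0 tape=_[c]aa   (q1,c)→(q1,b,left)
state=q1 head=-1 tape=[_]baa   (q1,_)→(q0,_,stay)
state=q0 head=-1 tape=[_]baa   (q0,_)→(q1,_,right)
state=q1 head=0 tape=_[b]aa   (q1,b)→(q0,c,right)
state=q0 head=1 tape=_c[a]a   (q0,a)→(q1,c,left)
state=q1 head=0 tape=_[c]ca   (q1,c)→(q1,b,left)
state=q1 head=-1 tape=[_]bca   (q1,_)→(q0,_,stay)
state=q0 head=-1 tape=[_]bca   (q0,_)→(q1,_,right)
state=q1 head=0 tape=_[b]ca   (q1,b)→(q0,c,right)
state=q0 head=1 tape=_c[c]a   (q0,c)→(q1,_,left)
state=q1 head=0 tape=_[c]_a   (q1,c)→(q1,b,left)
state=q1 head=-1 tape=[_]b_a   (q1,_)→(q0,_,stay)
state=q0 head=-1 tape=[_]b_a   (q0,_)→(q1,_,right)
state=q1 head=0 tape=_[b]_a   (q1,b)→(q0,c,right)
state=q0 head=1 tape=_c[_]a   (q0,_)→(q1,_,right)
state=q1 head=2 tape=_c_[a]
The non-blank tape span at halt is c_a.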